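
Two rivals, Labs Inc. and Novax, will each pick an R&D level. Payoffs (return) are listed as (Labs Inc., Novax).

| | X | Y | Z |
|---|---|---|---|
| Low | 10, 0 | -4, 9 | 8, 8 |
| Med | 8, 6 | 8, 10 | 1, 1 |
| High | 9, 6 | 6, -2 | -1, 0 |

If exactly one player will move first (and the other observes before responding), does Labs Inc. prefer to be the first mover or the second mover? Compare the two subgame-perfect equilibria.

If Labs Inc. leads: Novax's best replies are Low→Y, Med→Y, High→X; Labs Inc.'s induced payoffs -4, 8, 9; outcome (High, X), payoffs (9, 6).
If Novax leads: Labs Inc.'s best replies are X→Low, Y→Med, Z→Low; Novax's induced payoffs 0, 10, 8; outcome (Med, Y), payoffs (8, 10).
Labs Inc. gets 9 moving first and 8 moving second, so Labs Inc. prefers to move first.

first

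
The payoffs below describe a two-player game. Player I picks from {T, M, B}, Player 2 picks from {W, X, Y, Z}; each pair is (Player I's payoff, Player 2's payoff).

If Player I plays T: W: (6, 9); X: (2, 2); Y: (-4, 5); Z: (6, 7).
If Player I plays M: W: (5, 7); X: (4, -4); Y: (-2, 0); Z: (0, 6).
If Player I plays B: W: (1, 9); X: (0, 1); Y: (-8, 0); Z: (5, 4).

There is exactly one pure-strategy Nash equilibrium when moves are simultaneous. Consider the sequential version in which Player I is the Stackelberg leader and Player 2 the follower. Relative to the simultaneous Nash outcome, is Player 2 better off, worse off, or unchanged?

Backward induction with Player I moving first.
- T → Player 2 plays W (best of 9, 2, 5, 7); Player I gets 6.
- M → Player 2 plays W (best of 7, -4, 0, 6); Player I gets 5.
- B → Player 2 plays W (best of 9, 1, 0, 4); Player I gets 1.
Among 6, 5, 1, the best is 6 at T. Subgame-perfect outcome: (T, W) with payoffs (6, 9).
For the simultaneous game, intersect best replies.
Player I's best replies: W→T; X→M; Y→M; Z→T.
Player 2's best replies: T→W; M→W; B→W.
Only (T, W) has each player best-responding; Nash payoffs (6, 9).
Player 2 earns 9 sequentially versus 9 at the Nash outcome: unchanged.

unchanged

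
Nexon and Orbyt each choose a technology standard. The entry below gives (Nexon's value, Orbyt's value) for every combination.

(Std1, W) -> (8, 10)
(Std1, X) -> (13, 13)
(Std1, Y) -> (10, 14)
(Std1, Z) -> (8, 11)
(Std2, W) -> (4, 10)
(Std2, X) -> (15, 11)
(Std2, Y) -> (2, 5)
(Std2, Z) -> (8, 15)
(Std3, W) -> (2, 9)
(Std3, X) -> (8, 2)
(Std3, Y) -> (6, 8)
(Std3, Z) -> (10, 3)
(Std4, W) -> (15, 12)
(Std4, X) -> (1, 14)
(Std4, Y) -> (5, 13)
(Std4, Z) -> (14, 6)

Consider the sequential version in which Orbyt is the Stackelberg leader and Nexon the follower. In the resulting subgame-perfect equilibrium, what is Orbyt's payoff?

14

Nexon best-responds to each possible Orbyt move:
- W → Nexon plays Std4 (best of 8, 4, 2, 15); Orbyt gets 12.
- X → Nexon plays Std2 (best of 13, 15, 8, 1); Orbyt gets 11.
- Y → Nexon plays Std1 (best of 10, 2, 6, 5); Orbyt gets 14.
- Z → Nexon plays Std4 (best of 8, 8, 10, 14); Orbyt gets 6.
Maximizing over 12, 11, 14, 6, Orbyt chooses Y. Subgame-perfect outcome: (Std1, Y) with payoffs (10, 14).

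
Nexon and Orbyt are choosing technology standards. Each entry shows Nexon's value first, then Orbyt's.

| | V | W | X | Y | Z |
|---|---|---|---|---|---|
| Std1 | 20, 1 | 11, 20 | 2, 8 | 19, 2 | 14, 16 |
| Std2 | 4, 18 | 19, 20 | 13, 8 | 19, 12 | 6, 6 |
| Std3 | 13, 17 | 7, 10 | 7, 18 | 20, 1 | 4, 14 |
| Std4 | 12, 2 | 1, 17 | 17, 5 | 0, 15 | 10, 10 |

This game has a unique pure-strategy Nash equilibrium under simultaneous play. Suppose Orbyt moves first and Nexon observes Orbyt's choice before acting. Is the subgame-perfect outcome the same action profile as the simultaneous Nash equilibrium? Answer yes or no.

yes

Nexon best-responds to each possible Orbyt move:
- V → Nexon plays Std1 (best of 20, 4, 13, 12); Orbyt gets 1.
- W → Nexon plays Std2 (best of 11, 19, 7, 1); Orbyt gets 20.
- X → Nexon plays Std4 (best of 2, 13, 7, 17); Orbyt gets 5.
- Y → Nexon plays Std3 (best of 19, 19, 20, 0); Orbyt gets 1.
- Z → Nexon plays Std1 (best of 14, 6, 4, 10); Orbyt gets 16.
Among 1, 20, 5, 1, 16, the best is 20 at W. Subgame-perfect outcome: (Std2, W) with payoffs (19, 20).
For the simultaneous game, intersect best replies.
Nexon's best replies: V→Std1; W→Std2; X→Std4; Y→Std3; Z→Std1.
Orbyt's best replies: Std1→W; Std2→W; Std3→X; Std4→W.
The unique mutual best reply is (Std2, W), giving (19, 20).
Sequential outcome (Std2, W) coincides with the Nash profile (Std2, W).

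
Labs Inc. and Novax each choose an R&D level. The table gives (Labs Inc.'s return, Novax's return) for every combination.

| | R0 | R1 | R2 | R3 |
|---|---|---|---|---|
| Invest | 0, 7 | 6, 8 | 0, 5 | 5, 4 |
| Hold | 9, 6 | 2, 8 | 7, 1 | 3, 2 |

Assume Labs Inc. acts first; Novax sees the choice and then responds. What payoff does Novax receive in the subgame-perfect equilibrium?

Backward induction with Labs Inc. moving first.
- Invest: BR = R1, leader payoff 6.
- Hold: BR = R1, leader payoff 2.
Among 6, 2, the best is 6 at Invest. Subgame-perfect outcome: (Invest, R1) with payoffs (6, 8).

8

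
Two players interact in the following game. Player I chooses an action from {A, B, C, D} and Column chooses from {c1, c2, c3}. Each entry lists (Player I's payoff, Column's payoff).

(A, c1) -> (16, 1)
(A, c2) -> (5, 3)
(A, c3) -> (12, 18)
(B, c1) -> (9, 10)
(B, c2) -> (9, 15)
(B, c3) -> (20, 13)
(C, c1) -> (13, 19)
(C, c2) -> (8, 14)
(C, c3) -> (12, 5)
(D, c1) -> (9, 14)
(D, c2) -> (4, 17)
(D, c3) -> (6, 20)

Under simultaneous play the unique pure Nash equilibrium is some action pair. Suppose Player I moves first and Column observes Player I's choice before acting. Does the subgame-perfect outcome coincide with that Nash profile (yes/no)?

Solve by backward induction (Player I leads).
- A: BR = c3, leader payoff 12.
- B: BR = c2, leader payoff 9.
- C: BR = c1, leader payoff 13.
- D: BR = c3, leader payoff 6.
Among 12, 9, 13, 6, the best is 13 at C. Subgame-perfect outcome: (C, c1) with payoffs (13, 19).
For the simultaneous game, intersect best replies.
Player I's best replies: c1→A; c2→B; c3→B.
Column's best replies: A→c3; B→c2; C→c1; D→c3.
Only (B, c2) has each player best-responding; Nash payoffs (9, 15).
Sequential outcome (C, c1) differs from the Nash profile (B, c2).

no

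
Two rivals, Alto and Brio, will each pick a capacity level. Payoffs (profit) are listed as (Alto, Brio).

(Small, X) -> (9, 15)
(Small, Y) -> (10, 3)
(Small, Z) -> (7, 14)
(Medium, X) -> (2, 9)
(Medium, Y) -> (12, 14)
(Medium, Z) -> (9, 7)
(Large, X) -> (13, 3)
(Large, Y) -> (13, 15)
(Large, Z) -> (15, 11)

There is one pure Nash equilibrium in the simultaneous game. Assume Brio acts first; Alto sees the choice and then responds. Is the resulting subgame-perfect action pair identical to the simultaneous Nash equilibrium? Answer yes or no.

yes

Backward induction with Brio moving first.
- X: BR = Large, leader payoff 3.
- Y: BR = Large, leader payoff 15.
- Z: BR = Large, leader payoff 11.
Maximizing over 3, 15, 11, Brio chooses Y. Subgame-perfect outcome: (Large, Y) with payoffs (13, 15).
For the simultaneous game, intersect best replies.
Alto's best replies: X→Large; Y→Large; Z→Large.
Brio's best replies: Small→X; Medium→Y; Large→Y.
The unique mutual best reply is (Large, Y), giving (13, 15).
Sequential outcome (Large, Y) coincides with the Nash profile (Large, Y).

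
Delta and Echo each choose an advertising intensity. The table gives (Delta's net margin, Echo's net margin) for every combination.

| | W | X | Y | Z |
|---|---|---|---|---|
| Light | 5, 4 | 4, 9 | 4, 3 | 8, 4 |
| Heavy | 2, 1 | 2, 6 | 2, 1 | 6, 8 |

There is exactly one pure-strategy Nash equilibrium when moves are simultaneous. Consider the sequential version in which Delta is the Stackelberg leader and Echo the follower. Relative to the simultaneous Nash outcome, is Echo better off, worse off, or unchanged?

Solve by backward induction (Delta leads).
- Light: Echo compares 4, 9, 3, 4 and picks X; Delta would get 4.
- Heavy: Echo compares 1, 6, 1, 8 and picks Z; Delta would get 6.
Delta's induced payoffs are 4, 6, so Delta commits to Heavy. Subgame-perfect outcome: (Heavy, Z) with payoffs (6, 8).
For the simultaneous game, intersect best replies.
Delta's best replies: W→Light; X→Light; Y→Light; Z→Light.
Echo's best replies: Light→X; Heavy→Z.
Only (Light, X) has each player best-responding; Nash payoffs (4, 9).
Echo earns 8 sequentially versus 9 at the Nash outcome: worse off.

worse off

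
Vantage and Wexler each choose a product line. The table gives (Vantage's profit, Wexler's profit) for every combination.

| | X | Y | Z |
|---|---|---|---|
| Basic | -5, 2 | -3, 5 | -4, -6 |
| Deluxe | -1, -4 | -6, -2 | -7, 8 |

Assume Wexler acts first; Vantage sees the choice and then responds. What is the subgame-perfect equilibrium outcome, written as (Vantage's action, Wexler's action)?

(Basic, Y)

Backward induction with Wexler moving first.
- X → Vantage plays Deluxe (best of -5, -1); Wexler gets -4.
- Y → Vantage plays Basic (best of -3, -6); Wexler gets 5.
- Z → Vantage plays Basic (best of -4, -7); Wexler gets -6.
Among -4, 5, -6, the best is 5 at Y. Subgame-perfect outcome: (Basic, Y) with payoffs (-3, 5).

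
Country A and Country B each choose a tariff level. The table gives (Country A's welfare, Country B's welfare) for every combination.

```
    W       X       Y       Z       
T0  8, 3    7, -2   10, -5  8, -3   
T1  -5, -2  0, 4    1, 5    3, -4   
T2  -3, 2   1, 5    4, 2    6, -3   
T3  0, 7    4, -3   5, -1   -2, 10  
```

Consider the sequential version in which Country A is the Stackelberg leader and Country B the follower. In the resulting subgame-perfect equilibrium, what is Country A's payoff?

Backward induction with Country A moving first.
- T0: BR = W, leader payoff 8.
- T1: BR = Y, leader payoff 1.
- T2: BR = X, leader payoff 1.
- T3: BR = Z, leader payoff -2.
Maximizing over 8, 1, 1, -2, Country A chooses T0. Subgame-perfect outcome: (T0, W) with payoffs (8, 3).

8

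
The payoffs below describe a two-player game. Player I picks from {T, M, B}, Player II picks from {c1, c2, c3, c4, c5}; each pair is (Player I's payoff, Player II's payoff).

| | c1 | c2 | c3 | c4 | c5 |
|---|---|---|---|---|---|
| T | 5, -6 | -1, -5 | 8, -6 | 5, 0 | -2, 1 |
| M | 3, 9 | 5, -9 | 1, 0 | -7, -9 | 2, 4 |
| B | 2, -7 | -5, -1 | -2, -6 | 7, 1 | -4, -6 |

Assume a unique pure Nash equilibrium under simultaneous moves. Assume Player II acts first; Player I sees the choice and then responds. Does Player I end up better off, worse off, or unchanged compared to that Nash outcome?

worse off

Backward induction with Player II moving first.
- c1: BR = T, leader payoff -6.
- c2: BR = M, leader payoff -9.
- c3: BR = T, leader payoff -6.
- c4: BR = B, leader payoff 1.
- c5: BR = M, leader payoff 4.
Player II's induced payoffs are -6, -9, -6, 1, 4, so Player II commits to c5. Subgame-perfect outcome: (M, c5) with payoffs (2, 4).
Now find the simultaneous Nash equilibrium.
Player I's best replies: c1→T; c2→M; c3→T; c4→B; c5→M.
Player II's best replies: T→c5; M→c1; B→c4.
The unique mutual best reply is (B, c4), giving (7, 1).
Player I earns 2 sequentially versus 7 at the Nash outcome: worse off.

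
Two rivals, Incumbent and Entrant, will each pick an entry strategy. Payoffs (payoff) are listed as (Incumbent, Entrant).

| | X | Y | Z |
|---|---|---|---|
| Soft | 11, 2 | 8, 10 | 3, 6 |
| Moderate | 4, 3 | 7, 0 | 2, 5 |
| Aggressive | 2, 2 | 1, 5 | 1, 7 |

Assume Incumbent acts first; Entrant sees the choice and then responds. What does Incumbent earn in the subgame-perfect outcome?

Backward induction with Incumbent moving first.
- Soft → Entrant plays Y (best of 2, 10, 6); Incumbent gets 8.
- Moderate → Entrant plays Z (best of 3, 0, 5); Incumbent gets 2.
- Aggressive → Entrant plays Z (best of 2, 5, 7); Incumbent gets 1.
Among 8, 2, 1, the best is 8 at Soft. Subgame-perfect outcome: (Soft, Y) with payoffs (8, 10).

8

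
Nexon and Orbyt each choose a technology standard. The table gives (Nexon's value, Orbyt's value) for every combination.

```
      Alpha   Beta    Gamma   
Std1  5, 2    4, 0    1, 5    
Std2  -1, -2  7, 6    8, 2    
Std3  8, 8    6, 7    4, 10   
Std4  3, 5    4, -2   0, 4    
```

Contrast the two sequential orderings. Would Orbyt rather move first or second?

If Nexon leads: Orbyt's best replies are Std1→Gamma, Std2→Beta, Std3→Gamma, Std4→Alpha; Nexon's induced payoffs 1, 7, 4, 3; outcome (Std2, Beta), payoffs (7, 6).
If Orbyt leads: Nexon's best replies are Alpha→Std3, Beta→Std2, Gamma→Std2; Orbyt's induced payoffs 8, 6, 2; outcome (Std3, Alpha), payoffs (8, 8).
Orbyt gets 8 moving first and 6 moving second, so Orbyt prefers to move first.

first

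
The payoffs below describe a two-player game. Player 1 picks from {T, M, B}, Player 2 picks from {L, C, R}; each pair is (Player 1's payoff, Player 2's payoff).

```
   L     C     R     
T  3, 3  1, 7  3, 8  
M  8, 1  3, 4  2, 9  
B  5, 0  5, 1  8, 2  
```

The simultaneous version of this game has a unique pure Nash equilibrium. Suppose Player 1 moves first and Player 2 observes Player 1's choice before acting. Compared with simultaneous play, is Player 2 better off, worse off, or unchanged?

unchanged

Backward induction with Player 1 moving first.
- T: Player 2 compares 3, 7, 8 and picks R; Player 1 would get 3.
- M: Player 2 compares 1, 4, 9 and picks R; Player 1 would get 2.
- B: Player 2 compares 0, 1, 2 and picks R; Player 1 would get 8.
Among 3, 2, 8, the best is 8 at B. Subgame-perfect outcome: (B, R) with payoffs (8, 2).
Now find the simultaneous Nash equilibrium.
Player 1's best replies: L→M; C→B; R→B.
Player 2's best replies: T→R; M→R; B→R.
Only (B, R) has each player best-responding; Nash payoffs (8, 2).
Player 2 earns 2 sequentially versus 2 at the Nash outcome: unchanged.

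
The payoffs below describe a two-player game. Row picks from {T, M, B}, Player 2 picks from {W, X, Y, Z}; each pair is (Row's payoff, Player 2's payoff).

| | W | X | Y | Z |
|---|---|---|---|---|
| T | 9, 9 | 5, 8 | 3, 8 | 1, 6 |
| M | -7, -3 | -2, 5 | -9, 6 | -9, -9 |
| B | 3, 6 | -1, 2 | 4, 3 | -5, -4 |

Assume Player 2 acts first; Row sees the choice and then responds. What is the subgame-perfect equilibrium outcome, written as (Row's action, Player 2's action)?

(T, W)

Work backward from Row's decision.
- W: Row compares 9, -7, 3 and picks T; Player 2 would get 9.
- X: Row compares 5, -2, -1 and picks T; Player 2 would get 8.
- Y: Row compares 3, -9, 4 and picks B; Player 2 would get 3.
- Z: Row compares 1, -9, -5 and picks T; Player 2 would get 6.
Among 9, 8, 3, 6, the best is 9 at W. Subgame-perfect outcome: (T, W) with payoffs (9, 9).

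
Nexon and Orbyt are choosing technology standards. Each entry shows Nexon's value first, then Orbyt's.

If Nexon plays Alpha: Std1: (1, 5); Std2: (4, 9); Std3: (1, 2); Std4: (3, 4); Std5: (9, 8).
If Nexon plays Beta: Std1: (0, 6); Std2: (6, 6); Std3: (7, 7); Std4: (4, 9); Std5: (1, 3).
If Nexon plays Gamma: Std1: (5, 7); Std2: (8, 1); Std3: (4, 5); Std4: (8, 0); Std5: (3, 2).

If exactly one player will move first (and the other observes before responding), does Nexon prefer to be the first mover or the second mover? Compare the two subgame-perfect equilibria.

second

If Nexon leads: Orbyt's best replies are Alpha→Std2, Beta→Std4, Gamma→Std1; Nexon's induced payoffs 4, 4, 5; outcome (Gamma, Std1), payoffs (5, 7).
If Orbyt leads: Nexon's best replies are Std1→Gamma, Std2→Gamma, Std3→Beta, Std4→Gamma, Std5→Alpha; Orbyt's induced payoffs 7, 1, 7, 0, 8; outcome (Alpha, Std5), payoffs (9, 8).
Nexon gets 5 moving first and 9 moving second, so Nexon prefers to move second.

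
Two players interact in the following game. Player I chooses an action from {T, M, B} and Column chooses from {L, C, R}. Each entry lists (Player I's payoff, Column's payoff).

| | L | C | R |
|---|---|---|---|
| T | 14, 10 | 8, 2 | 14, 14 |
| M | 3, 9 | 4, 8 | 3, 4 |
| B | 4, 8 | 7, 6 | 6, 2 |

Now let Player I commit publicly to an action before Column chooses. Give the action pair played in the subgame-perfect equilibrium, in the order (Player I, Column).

Column best-responds to each possible Player I move:
- T: BR = R, leader payoff 14.
- M: BR = L, leader payoff 3.
- B: BR = L, leader payoff 4.
Among 14, 3, 4, the best is 14 at T. Subgame-perfect outcome: (T, R) with payoffs (14, 14).

(T, R)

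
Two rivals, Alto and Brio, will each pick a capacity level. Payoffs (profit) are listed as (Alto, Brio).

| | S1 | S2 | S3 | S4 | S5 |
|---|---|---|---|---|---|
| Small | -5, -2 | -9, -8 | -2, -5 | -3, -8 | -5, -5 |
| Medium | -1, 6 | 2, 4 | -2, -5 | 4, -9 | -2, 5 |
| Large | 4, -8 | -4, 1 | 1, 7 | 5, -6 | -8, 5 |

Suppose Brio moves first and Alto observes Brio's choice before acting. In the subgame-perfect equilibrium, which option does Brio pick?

S3

Solve by backward induction (Brio leads).
- S1: Alto compares -5, -1, 4 and picks Large; Brio would get -8.
- S2: Alto compares -9, 2, -4 and picks Medium; Brio would get 4.
- S3: Alto compares -2, -2, 1 and picks Large; Brio would get 7.
- S4: Alto compares -3, 4, 5 and picks Large; Brio would get -6.
- S5: Alto compares -5, -2, -8 and picks Medium; Brio would get 5.
Brio's induced payoffs are -8, 4, 7, -6, 5, so Brio commits to S3. Subgame-perfect outcome: (Large, S3) with payoffs (1, 7).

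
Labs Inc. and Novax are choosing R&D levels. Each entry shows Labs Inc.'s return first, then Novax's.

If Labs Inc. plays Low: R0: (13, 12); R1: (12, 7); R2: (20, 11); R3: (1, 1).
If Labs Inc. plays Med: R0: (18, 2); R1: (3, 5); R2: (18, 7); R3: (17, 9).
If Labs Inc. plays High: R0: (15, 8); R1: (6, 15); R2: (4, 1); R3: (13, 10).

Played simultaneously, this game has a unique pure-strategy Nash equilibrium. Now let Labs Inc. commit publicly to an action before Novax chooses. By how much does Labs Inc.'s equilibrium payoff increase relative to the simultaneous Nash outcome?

Work backward from Novax's decision.
- Low: BR = R0, leader payoff 13.
- Med: BR = R3, leader payoff 17.
- High: BR = R1, leader payoff 6.
Maximizing over 13, 17, 6, Labs Inc. chooses Med. Subgame-perfect outcome: (Med, R3) with payoffs (17, 9).
Now find the simultaneous Nash equilibrium.
Labs Inc.'s best replies: R0→Med; R1→Low; R2→Low; R3→Med.
Novax's best replies: Low→R0; Med→R3; High→R1.
The unique mutual best reply is (Med, R3), giving (17, 9).
Labs Inc.'s commitment gain: 17 − 17 = 0.

0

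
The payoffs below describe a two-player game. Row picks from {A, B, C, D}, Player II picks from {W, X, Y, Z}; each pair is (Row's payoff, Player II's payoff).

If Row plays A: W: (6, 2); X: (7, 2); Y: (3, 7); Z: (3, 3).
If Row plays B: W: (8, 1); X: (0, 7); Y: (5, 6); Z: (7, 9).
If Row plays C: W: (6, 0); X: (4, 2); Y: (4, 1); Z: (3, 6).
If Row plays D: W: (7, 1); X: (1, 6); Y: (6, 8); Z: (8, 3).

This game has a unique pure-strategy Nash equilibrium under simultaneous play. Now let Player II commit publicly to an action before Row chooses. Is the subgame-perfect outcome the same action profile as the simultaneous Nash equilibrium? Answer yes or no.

yes

Row best-responds to each possible Player II move:
- W → Row plays B (best of 6, 8, 6, 7); Player II gets 1.
- X → Row plays A (best of 7, 0, 4, 1); Player II gets 2.
- Y → Row plays D (best of 3, 5, 4, 6); Player II gets 8.
- Z → Row plays D (best of 3, 7, 3, 8); Player II gets 3.
Maximizing over 1, 2, 8, 3, Player II chooses Y. Subgame-perfect outcome: (D, Y) with payoffs (6, 8).
Under simultaneous play:
Row's best replies: W→B; X→A; Y→D; Z→D.
Player II's best replies: A→Y; B→Z; C→Z; D→Y.
The unique mutual best reply is (D, Y), giving (6, 8).
Sequential outcome (D, Y) coincides with the Nash profile (D, Y).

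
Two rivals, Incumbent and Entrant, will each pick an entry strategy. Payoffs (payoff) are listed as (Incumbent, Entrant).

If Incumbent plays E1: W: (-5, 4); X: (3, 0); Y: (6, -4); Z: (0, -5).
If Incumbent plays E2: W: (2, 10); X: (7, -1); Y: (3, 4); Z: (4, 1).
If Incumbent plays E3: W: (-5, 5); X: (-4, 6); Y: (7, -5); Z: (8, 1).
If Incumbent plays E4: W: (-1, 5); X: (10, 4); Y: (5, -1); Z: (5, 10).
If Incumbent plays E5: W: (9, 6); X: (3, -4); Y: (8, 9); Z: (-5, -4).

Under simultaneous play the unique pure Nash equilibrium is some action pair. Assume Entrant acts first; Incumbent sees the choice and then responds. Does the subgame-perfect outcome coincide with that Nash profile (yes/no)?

Incumbent best-responds to each possible Entrant move:
- W: BR = E5, leader payoff 6.
- X: BR = E4, leader payoff 4.
- Y: BR = E5, leader payoff 9.
- Z: BR = E3, leader payoff 1.
Among 6, 4, 9, 1, the best is 9 at Y. Subgame-perfect outcome: (E5, Y) with payoffs (8, 9).
For the simultaneous game, intersect best replies.
Incumbent's best replies: W→E5; X→E4; Y→E5; Z→E3.
Entrant's best replies: E1→W; E2→W; E3→X; E4→Z; E5→Y.
The unique mutual best reply is (E5, Y), giving (8, 9).
Sequential outcome (E5, Y) coincides with the Nash profile (E5, Y).

yes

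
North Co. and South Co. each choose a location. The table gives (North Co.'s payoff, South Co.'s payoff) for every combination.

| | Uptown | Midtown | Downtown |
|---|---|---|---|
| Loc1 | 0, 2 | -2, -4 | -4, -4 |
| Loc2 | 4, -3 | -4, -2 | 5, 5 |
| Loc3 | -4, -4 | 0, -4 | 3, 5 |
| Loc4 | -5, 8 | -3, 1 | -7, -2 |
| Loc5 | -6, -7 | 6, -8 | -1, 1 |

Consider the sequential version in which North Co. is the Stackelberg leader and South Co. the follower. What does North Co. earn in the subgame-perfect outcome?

South Co. best-responds to each possible North Co. move:
- Loc1 → South Co. plays Uptown (best of 2, -4, -4); North Co. gets 0.
- Loc2 → South Co. plays Downtown (best of -3, -2, 5); North Co. gets 5.
- Loc3 → South Co. plays Downtown (best of -4, -4, 5); North Co. gets 3.
- Loc4 → South Co. plays Uptown (best of 8, 1, -2); North Co. gets -5.
- Loc5 → South Co. plays Downtown (best of -7, -8, 1); North Co. gets -1.
Among 0, 5, 3, -5, -1, the best is 5 at Loc2. Subgame-perfect outcome: (Loc2, Downtown) with payoffs (5, 5).

5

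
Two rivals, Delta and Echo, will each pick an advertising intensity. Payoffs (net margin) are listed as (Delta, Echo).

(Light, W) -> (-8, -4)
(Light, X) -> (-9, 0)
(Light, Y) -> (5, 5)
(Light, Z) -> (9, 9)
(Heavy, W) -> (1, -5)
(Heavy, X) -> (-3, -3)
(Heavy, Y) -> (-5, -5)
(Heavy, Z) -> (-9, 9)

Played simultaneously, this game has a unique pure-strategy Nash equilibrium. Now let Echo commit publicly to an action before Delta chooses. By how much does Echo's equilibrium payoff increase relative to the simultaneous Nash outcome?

0

Work backward from Delta's decision.
- W: BR = Heavy, leader payoff -5.
- X: BR = Heavy, leader payoff -3.
- Y: BR = Light, leader payoff 5.
- Z: BR = Light, leader payoff 9.
Among -5, -3, 5, 9, the best is 9 at Z. Subgame-perfect outcome: (Light, Z) with payoffs (9, 9).
Now find the simultaneous Nash equilibrium.
Delta's best replies: W→Heavy; X→Heavy; Y→Light; Z→Light.
Echo's best replies: Light→Z; Heavy→Z.
Only (Light, Z) has each player best-responding; Nash payoffs (9, 9).
Echo's commitment gain: 9 − 9 = 0.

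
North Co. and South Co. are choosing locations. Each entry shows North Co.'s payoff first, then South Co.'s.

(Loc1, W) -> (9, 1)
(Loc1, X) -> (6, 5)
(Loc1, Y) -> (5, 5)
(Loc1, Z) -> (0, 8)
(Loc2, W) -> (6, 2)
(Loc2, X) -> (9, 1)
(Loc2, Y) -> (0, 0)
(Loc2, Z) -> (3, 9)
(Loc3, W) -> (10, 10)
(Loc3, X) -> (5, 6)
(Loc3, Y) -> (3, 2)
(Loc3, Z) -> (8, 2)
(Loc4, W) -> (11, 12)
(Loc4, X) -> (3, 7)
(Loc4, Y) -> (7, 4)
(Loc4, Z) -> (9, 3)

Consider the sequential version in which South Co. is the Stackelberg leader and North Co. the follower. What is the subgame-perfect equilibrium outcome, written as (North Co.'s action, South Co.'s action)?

(Loc4, W)

Backward induction with South Co. moving first.
- W: BR = Loc4, leader payoff 12.
- X: BR = Loc2, leader payoff 1.
- Y: BR = Loc4, leader payoff 4.
- Z: BR = Loc4, leader payoff 3.
Among 12, 1, 4, 3, the best is 12 at W. Subgame-perfect outcome: (Loc4, W) with payoffs (11, 12).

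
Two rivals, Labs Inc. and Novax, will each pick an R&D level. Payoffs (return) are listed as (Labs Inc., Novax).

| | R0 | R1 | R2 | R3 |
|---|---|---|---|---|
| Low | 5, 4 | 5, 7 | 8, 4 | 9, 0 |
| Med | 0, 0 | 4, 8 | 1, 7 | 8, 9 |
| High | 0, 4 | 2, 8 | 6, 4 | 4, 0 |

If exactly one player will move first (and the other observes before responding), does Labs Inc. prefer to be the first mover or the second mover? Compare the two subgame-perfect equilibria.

first

If Labs Inc. leads: Novax's best replies are Low→R1, Med→R3, High→R1; Labs Inc.'s induced payoffs 5, 8, 2; outcome (Med, R3), payoffs (8, 9).
If Novax leads: Labs Inc.'s best replies are R0→Low, R1→Low, R2→Low, R3→Low; Novax's induced payoffs 4, 7, 4, 0; outcome (Low, R1), payoffs (5, 7).
Labs Inc. gets 8 moving first and 5 moving second, so Labs Inc. prefers to move first.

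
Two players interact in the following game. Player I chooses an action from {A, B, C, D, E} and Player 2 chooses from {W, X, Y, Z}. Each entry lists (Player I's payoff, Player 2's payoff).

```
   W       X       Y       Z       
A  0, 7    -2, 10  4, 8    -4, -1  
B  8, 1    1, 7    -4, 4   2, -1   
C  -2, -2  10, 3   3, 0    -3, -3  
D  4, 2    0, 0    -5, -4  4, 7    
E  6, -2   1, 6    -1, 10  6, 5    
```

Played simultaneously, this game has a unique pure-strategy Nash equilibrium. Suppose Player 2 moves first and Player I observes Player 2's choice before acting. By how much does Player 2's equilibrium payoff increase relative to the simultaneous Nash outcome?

5

Backward induction with Player 2 moving first.
- W: BR = B, leader payoff 1.
- X: BR = C, leader payoff 3.
- Y: BR = A, leader payoff 8.
- Z: BR = E, leader payoff 5.
Maximizing over 1, 3, 8, 5, Player 2 chooses Y. Subgame-perfect outcome: (A, Y) with payoffs (4, 8).
For the simultaneous game, intersect best replies.
Player I's best replies: W→B; X→C; Y→A; Z→E.
Player 2's best replies: A→X; B→X; C→X; D→Z; E→Y.
Only (C, X) has each player best-responding; Nash payoffs (10, 3).
Player 2's commitment gain: 8 − 3 = 5.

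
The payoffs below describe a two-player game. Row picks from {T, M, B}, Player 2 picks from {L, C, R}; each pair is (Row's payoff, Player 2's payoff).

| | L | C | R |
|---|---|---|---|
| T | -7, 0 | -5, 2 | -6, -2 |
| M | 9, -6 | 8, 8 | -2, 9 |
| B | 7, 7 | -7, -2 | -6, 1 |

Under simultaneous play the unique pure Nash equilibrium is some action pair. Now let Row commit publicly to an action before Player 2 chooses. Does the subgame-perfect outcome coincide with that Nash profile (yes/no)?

Player 2 best-responds to each possible Row move:
- T: BR = C, leader payoff -5.
- M: BR = R, leader payoff -2.
- B: BR = L, leader payoff 7.
Maximizing over -5, -2, 7, Row chooses B. Subgame-perfect outcome: (B, L) with payoffs (7, 7).
Under simultaneous play:
Row's best replies: L→M; C→M; R→M.
Player 2's best replies: T→C; M→R; B→L.
The unique mutual best reply is (M, R), giving (-2, 9).
Sequential outcome (B, L) differs from the Nash profile (M, R).

no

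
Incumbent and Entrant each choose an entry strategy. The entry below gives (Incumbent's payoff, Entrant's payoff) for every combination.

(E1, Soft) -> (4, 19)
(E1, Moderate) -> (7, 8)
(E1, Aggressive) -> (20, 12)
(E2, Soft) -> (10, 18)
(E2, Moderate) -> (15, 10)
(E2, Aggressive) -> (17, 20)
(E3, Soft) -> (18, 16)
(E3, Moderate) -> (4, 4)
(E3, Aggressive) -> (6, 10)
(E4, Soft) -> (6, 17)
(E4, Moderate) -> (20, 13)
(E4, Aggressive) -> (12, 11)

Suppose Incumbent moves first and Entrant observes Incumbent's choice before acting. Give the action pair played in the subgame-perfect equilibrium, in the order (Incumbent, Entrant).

Entrant best-responds to each possible Incumbent move:
- E1: BR = Soft, leader payoff 4.
- E2: BR = Aggressive, leader payoff 17.
- E3: BR = Soft, leader payoff 18.
- E4: BR = Soft, leader payoff 6.
Maximizing over 4, 17, 18, 6, Incumbent chooses E3. Subgame-perfect outcome: (E3, Soft) with payoffs (18, 16).

(E3, Soft)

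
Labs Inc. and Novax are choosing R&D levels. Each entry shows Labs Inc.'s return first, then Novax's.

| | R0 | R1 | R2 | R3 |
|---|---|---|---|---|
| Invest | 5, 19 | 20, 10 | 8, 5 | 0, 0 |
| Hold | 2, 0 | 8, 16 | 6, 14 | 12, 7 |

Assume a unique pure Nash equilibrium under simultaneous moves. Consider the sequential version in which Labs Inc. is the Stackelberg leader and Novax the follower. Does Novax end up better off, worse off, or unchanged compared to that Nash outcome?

worse off

Work backward from Novax's decision.
- Invest → Novax plays R0 (best of 19, 10, 5, 0); Labs Inc. gets 5.
- Hold → Novax plays R1 (best of 0, 16, 14, 7); Labs Inc. gets 8.
Among 5, 8, the best is 8 at Hold. Subgame-perfect outcome: (Hold, R1) with payoffs (8, 16).
For the simultaneous game, intersect best replies.
Labs Inc.'s best replies: R0→Invest; R1→Invest; R2→Invest; R3→Hold.
Novax's best replies: Invest→R0; Hold→R1.
The unique mutual best reply is (Invest, R0), giving (5, 19).
Novax earns 16 sequentially versus 19 at the Nash outcome: worse off.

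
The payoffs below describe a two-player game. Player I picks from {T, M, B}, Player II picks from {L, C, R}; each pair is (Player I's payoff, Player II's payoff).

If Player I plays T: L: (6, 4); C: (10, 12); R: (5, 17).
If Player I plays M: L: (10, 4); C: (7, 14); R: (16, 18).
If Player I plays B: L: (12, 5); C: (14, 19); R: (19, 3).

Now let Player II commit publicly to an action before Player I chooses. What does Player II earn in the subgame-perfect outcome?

19

Work backward from Player I's decision.
- L: Player I compares 6, 10, 12 and picks B; Player II would get 5.
- C: Player I compares 10, 7, 14 and picks B; Player II would get 19.
- R: Player I compares 5, 16, 19 and picks B; Player II would get 3.
Maximizing over 5, 19, 3, Player II chooses C. Subgame-perfect outcome: (B, C) with payoffs (14, 19).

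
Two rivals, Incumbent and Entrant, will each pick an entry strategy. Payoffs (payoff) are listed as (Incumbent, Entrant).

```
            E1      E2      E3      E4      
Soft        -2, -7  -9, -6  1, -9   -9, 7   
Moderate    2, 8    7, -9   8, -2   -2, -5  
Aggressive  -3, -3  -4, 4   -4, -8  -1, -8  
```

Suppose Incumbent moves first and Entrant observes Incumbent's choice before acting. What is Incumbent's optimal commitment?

Entrant best-responds to each possible Incumbent move:
- Soft: Entrant compares -7, -6, -9, 7 and picks E4; Incumbent would get -9.
- Moderate: Entrant compares 8, -9, -2, -5 and picks E1; Incumbent would get 2.
- Aggressive: Entrant compares -3, 4, -8, -8 and picks E2; Incumbent would get -4.
Incumbent's induced payoffs are -9, 2, -4, so Incumbent commits to Moderate. Subgame-perfect outcome: (Moderate, E1) with payoffs (2, 8).

Moderate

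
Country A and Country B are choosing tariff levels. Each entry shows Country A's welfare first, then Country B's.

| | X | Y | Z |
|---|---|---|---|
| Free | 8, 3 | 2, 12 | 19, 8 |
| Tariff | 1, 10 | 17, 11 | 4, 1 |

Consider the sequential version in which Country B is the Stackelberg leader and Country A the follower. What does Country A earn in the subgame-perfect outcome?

Work backward from Country A's decision.
- X: BR = Free, leader payoff 3.
- Y: BR = Tariff, leader payoff 11.
- Z: BR = Free, leader payoff 8.
Country B's induced payoffs are 3, 11, 8, so Country B commits to Y. Subgame-perfect outcome: (Tariff, Y) with payoffs (17, 11).

17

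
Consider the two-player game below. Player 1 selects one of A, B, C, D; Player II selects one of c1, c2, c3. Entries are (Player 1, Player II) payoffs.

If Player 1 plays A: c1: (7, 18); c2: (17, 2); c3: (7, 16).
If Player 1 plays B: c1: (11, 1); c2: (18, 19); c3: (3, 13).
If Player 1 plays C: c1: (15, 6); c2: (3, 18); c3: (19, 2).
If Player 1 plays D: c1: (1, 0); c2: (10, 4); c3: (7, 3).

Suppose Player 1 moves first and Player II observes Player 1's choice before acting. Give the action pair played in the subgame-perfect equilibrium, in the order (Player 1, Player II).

(B, c2)

Player II best-responds to each possible Player 1 move:
- A → Player II plays c1 (best of 18, 2, 16); Player 1 gets 7.
- B → Player II plays c2 (best of 1, 19, 13); Player 1 gets 18.
- C → Player II plays c2 (best of 6, 18, 2); Player 1 gets 3.
- D → Player II plays c2 (best of 0, 4, 3); Player 1 gets 10.
Player 1's induced payoffs are 7, 18, 3, 10, so Player 1 commits to B. Subgame-perfect outcome: (B, c2) with payoffs (18, 19).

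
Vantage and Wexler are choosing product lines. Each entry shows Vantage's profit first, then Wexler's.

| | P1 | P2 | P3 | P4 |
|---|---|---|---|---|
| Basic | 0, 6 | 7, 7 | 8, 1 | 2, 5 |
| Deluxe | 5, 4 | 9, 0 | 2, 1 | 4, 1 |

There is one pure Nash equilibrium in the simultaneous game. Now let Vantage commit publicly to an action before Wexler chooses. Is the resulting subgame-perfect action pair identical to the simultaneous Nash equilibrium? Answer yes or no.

Backward induction with Vantage moving first.
- Basic: Wexler compares 6, 7, 1, 5 and picks P2; Vantage would get 7.
- Deluxe: Wexler compares 4, 0, 1, 1 and picks P1; Vantage would get 5.
Vantage's induced payoffs are 7, 5, so Vantage commits to Basic. Subgame-perfect outcome: (Basic, P2) with payoffs (7, 7).
Now find the simultaneous Nash equilibrium.
Vantage's best replies: P1→Deluxe; P2→Deluxe; P3→Basic; P4→Deluxe.
Wexler's best replies: Basic→P2; Deluxe→P1.
The unique mutual best reply is (Deluxe, P1), giving (5, 4).
Sequential outcome (Basic, P2) differs from the Nash profile (Deluxe, P1).

no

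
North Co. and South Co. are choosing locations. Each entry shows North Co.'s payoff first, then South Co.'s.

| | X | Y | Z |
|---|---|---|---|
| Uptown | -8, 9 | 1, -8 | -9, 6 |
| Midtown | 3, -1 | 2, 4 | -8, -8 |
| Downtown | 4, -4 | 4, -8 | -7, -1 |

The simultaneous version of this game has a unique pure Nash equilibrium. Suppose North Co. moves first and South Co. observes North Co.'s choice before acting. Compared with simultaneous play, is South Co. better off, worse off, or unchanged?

Backward induction with North Co. moving first.
- Uptown: BR = X, leader payoff -8.
- Midtown: BR = Y, leader payoff 2.
- Downtown: BR = Z, leader payoff -7.
Maximizing over -8, 2, -7, North Co. chooses Midtown. Subgame-perfect outcome: (Midtown, Y) with payoffs (2, 4).
For the simultaneous game, intersect best replies.
North Co.'s best replies: X→Downtown; Y→Downtown; Z→Downtown.
South Co.'s best replies: Uptown→X; Midtown→Y; Downtown→Z.
Only (Downtown, Z) has each player best-responding; Nash payoffs (-7, -1).
South Co. earns 4 sequentially versus -1 at the Nash outcome: better off.

better off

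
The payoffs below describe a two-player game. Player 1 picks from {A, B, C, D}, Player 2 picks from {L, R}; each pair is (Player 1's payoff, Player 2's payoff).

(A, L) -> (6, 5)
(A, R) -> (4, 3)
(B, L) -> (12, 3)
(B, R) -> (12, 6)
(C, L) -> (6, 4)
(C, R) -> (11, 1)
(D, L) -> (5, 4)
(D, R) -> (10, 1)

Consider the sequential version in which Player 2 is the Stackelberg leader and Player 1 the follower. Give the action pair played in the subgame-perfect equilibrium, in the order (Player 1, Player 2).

(B, R)

Work backward from Player 1's decision.
- L: Player 1 compares 6, 12, 6, 5 and picks B; Player 2 would get 3.
- R: Player 1 compares 4, 12, 11, 10 and picks B; Player 2 would get 6.
Maximizing over 3, 6, Player 2 chooses R. Subgame-perfect outcome: (B, R) with payoffs (12, 6).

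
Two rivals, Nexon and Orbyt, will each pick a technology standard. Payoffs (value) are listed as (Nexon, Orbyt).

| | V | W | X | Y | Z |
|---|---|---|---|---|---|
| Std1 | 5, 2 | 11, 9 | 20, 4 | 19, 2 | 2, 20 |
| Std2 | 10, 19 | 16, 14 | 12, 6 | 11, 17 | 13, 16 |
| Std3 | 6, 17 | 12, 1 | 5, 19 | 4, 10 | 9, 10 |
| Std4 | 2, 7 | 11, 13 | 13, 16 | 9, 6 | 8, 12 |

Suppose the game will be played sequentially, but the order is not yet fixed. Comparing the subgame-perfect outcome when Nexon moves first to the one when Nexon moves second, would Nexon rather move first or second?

If Nexon leads: Orbyt's best replies are Std1→Z, Std2→V, Std3→X, Std4→X; Nexon's induced payoffs 2, 10, 5, 13; outcome (Std4, X), payoffs (13, 16).
If Orbyt leads: Nexon's best replies are V→Std2, W→Std2, X→Std1, Y→Std1, Z→Std2; Orbyt's induced payoffs 19, 14, 4, 2, 16; outcome (Std2, V), payoffs (10, 19).
Nexon gets 13 moving first and 10 moving second, so Nexon prefers to move first.

first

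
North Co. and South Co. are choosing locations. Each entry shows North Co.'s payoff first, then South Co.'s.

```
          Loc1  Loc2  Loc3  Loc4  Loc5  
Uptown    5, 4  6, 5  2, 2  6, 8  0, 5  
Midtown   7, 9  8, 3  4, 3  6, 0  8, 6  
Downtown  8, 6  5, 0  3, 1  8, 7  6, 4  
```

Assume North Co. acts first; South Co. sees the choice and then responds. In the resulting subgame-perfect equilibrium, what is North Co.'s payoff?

Backward induction with North Co. moving first.
- Uptown: South Co. compares 4, 5, 2, 8, 5 and picks Loc4; North Co. would get 6.
- Midtown: South Co. compares 9, 3, 3, 0, 6 and picks Loc1; North Co. would get 7.
- Downtown: South Co. compares 6, 0, 1, 7, 4 and picks Loc4; North Co. would get 8.
Maximizing over 6, 7, 8, North Co. chooses Downtown. Subgame-perfect outcome: (Downtown, Loc4) with payoffs (8, 7).

8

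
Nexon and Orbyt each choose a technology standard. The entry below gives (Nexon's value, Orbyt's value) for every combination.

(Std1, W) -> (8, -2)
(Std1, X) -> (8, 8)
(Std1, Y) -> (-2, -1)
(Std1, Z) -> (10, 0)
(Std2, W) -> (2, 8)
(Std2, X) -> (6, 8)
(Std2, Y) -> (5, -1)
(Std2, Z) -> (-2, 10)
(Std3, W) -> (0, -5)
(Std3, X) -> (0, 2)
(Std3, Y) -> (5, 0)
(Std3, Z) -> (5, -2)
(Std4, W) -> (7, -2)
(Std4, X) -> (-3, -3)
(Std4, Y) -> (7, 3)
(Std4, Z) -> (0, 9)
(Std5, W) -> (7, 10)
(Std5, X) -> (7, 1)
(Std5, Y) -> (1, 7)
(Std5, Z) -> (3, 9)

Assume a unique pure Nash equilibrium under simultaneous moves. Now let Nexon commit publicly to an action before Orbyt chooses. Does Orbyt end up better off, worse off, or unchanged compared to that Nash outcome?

unchanged

Orbyt best-responds to each possible Nexon move:
- Std1: BR = X, leader payoff 8.
- Std2: BR = Z, leader payoff -2.
- Std3: BR = X, leader payoff 0.
- Std4: BR = Z, leader payoff 0.
- Std5: BR = W, leader payoff 7.
Nexon's induced payoffs are 8, -2, 0, 0, 7, so Nexon commits to Std1. Subgame-perfect outcome: (Std1, X) with payoffs (8, 8).
Under simultaneous play:
Nexon's best replies: W→Std1; X→Std1; Y→Std4; Z→Std1.
Orbyt's best replies: Std1→X; Std2→Z; Std3→X; Std4→Z; Std5→W.
The unique mutual best reply is (Std1, X), giving (8, 8).
Orbyt earns 8 sequentially versus 8 at the Nash outcome: unchanged.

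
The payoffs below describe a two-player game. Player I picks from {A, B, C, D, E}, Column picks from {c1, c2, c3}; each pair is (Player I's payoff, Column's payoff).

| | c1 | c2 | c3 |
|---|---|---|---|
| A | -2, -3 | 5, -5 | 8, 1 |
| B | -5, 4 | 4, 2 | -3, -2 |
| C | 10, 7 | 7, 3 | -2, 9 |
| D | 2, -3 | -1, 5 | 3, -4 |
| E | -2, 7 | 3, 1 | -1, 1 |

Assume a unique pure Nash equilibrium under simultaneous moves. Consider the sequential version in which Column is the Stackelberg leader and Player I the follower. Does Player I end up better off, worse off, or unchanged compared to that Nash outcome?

Solve by backward induction (Column leads).
- c1: Player I compares -2, -5, 10, 2, -2 and picks C; Column would get 7.
- c2: Player I compares 5, 4, 7, -1, 3 and picks C; Column would get 3.
- c3: Player I compares 8, -3, -2, 3, -1 and picks A; Column would get 1.
Column's induced payoffs are 7, 3, 1, so Column commits to c1. Subgame-perfect outcome: (C, c1) with payoffs (10, 7).
Under simultaneous play:
Player I's best replies: c1→C; c2→C; c3→A.
Column's best replies: A→c3; B→c1; C→c3; D→c2; E→c1.
The unique mutual best reply is (A, c3), giving (8, 1).
Player I earns 10 sequentially versus 8 at the Nash outcome: better off.

better off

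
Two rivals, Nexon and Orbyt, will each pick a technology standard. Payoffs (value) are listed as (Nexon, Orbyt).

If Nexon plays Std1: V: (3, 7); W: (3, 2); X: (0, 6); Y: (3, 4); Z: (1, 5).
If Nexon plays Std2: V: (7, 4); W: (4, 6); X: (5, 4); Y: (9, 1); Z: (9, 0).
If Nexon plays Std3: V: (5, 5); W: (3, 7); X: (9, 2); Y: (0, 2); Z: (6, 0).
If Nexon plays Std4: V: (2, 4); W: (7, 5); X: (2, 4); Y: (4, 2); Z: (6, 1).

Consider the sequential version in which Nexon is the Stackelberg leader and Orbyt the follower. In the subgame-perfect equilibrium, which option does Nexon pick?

Orbyt best-responds to each possible Nexon move:
- Std1: Orbyt compares 7, 2, 6, 4, 5 and picks V; Nexon would get 3.
- Std2: Orbyt compares 4, 6, 4, 1, 0 and picks W; Nexon would get 4.
- Std3: Orbyt compares 5, 7, 2, 2, 0 and picks W; Nexon would get 3.
- Std4: Orbyt compares 4, 5, 4, 2, 1 and picks W; Nexon would get 7.
Maximizing over 3, 4, 3, 7, Nexon chooses Std4. Subgame-perfect outcome: (Std4, W) with payoffs (7, 5).

Std4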